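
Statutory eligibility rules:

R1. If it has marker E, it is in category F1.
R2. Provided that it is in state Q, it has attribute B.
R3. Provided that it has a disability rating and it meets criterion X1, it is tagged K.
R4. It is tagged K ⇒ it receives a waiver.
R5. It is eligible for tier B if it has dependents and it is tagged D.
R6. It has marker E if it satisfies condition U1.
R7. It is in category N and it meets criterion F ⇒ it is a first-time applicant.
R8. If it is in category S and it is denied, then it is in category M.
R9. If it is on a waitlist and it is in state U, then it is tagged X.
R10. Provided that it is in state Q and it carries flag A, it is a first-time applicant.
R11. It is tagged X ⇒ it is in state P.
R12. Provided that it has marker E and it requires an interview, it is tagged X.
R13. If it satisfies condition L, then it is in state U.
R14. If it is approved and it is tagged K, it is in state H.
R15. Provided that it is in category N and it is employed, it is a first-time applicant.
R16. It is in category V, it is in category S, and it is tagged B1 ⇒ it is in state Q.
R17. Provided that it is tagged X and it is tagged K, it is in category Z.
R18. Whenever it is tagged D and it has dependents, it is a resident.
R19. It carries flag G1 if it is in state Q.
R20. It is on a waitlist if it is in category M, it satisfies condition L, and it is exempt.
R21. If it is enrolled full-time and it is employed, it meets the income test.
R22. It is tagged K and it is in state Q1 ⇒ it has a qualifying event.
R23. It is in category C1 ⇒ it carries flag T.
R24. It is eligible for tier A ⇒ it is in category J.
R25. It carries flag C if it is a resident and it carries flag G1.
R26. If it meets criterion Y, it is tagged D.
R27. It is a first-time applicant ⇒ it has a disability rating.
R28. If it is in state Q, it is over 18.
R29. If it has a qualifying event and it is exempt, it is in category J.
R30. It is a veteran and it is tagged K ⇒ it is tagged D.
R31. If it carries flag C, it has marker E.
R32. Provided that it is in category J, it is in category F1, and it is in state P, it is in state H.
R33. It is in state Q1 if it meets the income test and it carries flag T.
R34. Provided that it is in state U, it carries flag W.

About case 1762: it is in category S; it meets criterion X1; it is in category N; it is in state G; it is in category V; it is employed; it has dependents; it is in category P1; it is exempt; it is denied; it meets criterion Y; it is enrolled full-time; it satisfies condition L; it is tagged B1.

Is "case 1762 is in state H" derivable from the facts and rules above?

Forward chaining from the given facts derives: is in category M, is in state U, is a first-time applicant, is in state Q, carries flag G1, is on a waitlist, meets the income test, is tagged D, has a disability rating, is over 18, carries flag W, has attribute B, is tagged K, receives a waiver, is eligible for tier B, is tagged X, is in state P, is in category Z, is a resident, carries flag C, has marker E, is in category F1.
Rules concluding "it is in state H": R14 needs "it is approved"; R32 needs "it is in category J" — none of these are established.

No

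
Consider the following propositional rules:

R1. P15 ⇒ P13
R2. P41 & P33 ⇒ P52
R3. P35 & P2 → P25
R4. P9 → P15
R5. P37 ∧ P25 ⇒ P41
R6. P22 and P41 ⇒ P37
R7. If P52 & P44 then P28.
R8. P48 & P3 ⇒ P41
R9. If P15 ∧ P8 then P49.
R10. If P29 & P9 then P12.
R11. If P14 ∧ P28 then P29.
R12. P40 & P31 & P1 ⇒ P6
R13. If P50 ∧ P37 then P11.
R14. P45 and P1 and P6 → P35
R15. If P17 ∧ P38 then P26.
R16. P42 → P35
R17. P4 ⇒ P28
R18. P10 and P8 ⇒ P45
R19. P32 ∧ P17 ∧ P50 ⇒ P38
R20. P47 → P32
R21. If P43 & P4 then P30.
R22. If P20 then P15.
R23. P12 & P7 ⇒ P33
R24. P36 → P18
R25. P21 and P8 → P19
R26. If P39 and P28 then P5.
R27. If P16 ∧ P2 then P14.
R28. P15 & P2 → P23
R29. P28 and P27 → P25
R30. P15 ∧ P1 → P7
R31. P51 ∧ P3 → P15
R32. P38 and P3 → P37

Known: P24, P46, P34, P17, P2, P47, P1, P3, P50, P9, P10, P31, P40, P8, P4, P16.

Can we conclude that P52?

Yes

P15  (by R4: P9)
P6  (by R12: P40, P31, P1)
P28  (by R17: P4)
P45  (by R18: P10, P8)
P32  (by R20: P47)
P14  (by R27: P16, P2)
P7  (by R30: P15, P1)
P29  (by R11: P14, P28)
P35  (by R14: P45, P1, P6)
P38  (by R19: P32, P17, P50)
P37  (by R32: P38, P3)
P25  (by R3: P35, P2)
P41  (by R5: P37, P25)
P12  (by R10: P29, P9)
P33  (by R23: P12, P7)
P52  (by R2: P41, P33)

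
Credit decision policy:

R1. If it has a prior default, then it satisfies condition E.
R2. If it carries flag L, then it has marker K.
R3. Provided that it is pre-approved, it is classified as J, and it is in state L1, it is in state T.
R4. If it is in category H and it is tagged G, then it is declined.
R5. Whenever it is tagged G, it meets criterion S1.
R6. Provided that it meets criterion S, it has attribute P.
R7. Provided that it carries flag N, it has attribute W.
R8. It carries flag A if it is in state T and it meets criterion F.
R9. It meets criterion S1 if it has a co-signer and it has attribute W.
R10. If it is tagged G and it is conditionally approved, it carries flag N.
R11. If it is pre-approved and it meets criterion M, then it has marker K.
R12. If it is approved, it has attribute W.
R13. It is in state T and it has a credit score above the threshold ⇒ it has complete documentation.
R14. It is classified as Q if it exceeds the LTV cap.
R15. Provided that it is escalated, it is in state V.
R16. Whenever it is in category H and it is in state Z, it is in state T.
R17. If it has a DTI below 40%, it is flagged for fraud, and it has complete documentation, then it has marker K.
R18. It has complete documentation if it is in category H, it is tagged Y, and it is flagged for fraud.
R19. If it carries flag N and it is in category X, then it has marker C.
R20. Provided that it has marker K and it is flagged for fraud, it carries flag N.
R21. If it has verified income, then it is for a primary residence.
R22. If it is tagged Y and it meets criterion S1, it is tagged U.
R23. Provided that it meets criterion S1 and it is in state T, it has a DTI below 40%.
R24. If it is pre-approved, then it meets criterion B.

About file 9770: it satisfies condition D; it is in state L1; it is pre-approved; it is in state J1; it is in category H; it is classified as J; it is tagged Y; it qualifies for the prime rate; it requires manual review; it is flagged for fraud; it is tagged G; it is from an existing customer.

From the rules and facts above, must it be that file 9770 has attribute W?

Yes

By R3 (it is pre-approved, it is classified as J, it is in state L1): it is in state T.
By R5 (it is tagged G): it meets criterion S1.
By R18 (it is in category H, it is tagged Y, it is flagged for fraud): it has complete documentation.
By R23 (it meets criterion S1, it is in state T): it has a DTI below 40%.
By R17 (it has a DTI below 40%, it is flagged for fraud, it has complete documentation): it has marker K.
By R20 (it has marker K, it is flagged for fraud): it carries flag N.
By R7 (it carries flag N): it has attribute W.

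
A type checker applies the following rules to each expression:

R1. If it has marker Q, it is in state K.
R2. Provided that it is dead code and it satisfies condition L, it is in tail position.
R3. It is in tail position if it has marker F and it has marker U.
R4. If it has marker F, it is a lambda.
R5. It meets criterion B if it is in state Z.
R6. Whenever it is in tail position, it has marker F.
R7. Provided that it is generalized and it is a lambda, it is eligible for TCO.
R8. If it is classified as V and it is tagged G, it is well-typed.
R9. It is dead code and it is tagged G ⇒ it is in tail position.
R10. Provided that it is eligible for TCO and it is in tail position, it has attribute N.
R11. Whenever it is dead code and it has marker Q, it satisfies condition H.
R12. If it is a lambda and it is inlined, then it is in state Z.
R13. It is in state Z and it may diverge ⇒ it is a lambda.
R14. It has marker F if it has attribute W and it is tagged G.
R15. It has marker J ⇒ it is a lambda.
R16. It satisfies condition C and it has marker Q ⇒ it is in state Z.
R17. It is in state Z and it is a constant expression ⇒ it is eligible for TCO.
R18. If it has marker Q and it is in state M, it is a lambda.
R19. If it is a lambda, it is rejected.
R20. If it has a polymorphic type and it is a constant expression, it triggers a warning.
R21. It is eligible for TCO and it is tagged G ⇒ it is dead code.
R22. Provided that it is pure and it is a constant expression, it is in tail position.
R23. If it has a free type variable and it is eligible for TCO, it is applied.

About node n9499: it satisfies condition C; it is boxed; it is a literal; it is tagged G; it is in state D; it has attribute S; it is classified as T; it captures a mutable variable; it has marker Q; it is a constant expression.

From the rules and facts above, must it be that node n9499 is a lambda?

Yes

By R16 (it satisfies condition C, it has marker Q): it is in state Z.
By R17 (it is in state Z, it is a constant expression): it is eligible for TCO.
By R21 (it is eligible for TCO, it is tagged G): it is dead code.
By R9 (it is dead code, it is tagged G): it is in tail position.
By R6 (it is in tail position): it has marker F.
By R4 (it has marker F): it is a lambda.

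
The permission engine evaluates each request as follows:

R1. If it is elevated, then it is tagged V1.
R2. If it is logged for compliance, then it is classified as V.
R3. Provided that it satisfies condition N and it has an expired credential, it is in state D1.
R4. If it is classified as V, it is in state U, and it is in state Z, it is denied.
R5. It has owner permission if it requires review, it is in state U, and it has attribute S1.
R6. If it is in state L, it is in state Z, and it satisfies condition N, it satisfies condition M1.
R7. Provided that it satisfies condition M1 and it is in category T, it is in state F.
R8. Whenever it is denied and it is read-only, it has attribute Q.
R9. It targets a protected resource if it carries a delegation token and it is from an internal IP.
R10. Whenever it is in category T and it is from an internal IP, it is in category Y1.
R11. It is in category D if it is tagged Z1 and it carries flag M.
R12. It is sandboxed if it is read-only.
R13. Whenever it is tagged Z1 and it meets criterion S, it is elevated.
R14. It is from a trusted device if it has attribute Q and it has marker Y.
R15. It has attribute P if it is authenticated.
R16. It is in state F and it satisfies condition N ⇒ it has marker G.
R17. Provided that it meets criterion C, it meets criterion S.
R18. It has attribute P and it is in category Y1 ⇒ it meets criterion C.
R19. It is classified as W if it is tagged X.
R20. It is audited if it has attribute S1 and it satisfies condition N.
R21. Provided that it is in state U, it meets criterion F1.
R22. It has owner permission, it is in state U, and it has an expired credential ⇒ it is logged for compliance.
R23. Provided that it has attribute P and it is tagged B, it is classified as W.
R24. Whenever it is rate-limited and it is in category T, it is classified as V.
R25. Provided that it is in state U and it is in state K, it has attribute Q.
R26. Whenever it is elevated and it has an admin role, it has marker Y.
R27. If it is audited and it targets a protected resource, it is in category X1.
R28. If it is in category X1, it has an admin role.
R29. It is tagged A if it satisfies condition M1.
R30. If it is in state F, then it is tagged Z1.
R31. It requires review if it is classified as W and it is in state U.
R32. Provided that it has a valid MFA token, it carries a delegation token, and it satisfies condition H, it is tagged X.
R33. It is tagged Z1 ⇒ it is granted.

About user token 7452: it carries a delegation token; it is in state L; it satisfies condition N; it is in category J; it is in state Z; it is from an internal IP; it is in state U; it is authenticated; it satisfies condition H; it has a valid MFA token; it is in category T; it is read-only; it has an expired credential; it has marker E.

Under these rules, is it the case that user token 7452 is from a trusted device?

Forward chaining from the given facts derives: is in state D1, satisfies condition M1, is in state F, targets a protected resource, is in category Y1, is sandboxed, has attribute P, has marker G, meets criterion C, meets criterion F1, is tagged A, is tagged Z1, is tagged X, is granted, meets criterion S, is classified as W, requires review, is elevated, is tagged V1.
The only rule concluding "it is from a trusted device" is R14, which needs "it has attribute Q"; that is never established.

No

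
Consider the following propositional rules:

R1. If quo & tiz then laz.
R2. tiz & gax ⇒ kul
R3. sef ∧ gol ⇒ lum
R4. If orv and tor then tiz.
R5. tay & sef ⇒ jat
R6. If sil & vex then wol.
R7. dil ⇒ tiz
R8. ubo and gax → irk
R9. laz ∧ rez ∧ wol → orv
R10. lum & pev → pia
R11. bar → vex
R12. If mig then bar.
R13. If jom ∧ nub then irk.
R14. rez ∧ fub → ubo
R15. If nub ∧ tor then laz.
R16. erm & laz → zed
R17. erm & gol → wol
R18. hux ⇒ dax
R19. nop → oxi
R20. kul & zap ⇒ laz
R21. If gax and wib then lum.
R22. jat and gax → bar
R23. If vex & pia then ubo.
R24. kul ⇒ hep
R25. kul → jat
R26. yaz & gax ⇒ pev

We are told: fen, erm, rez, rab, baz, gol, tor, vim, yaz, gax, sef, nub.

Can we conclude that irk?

Yes

lum  (by R3: sef, gol)
laz  (by R15: nub, tor)
wol  (by R17: erm, gol)
pev  (by R26: yaz, gax)
orv  (by R9: laz, rez, wol)
pia  (by R10: lum, pev)
tiz  (by R4: orv, tor)
kul  (by R2: tiz, gax)
jat  (by R25: kul)
bar  (by R22: jat, gax)
vex  (by R11: bar)
ubo  (by R23: vex, pia)
irk  (by R8: ubo, gax)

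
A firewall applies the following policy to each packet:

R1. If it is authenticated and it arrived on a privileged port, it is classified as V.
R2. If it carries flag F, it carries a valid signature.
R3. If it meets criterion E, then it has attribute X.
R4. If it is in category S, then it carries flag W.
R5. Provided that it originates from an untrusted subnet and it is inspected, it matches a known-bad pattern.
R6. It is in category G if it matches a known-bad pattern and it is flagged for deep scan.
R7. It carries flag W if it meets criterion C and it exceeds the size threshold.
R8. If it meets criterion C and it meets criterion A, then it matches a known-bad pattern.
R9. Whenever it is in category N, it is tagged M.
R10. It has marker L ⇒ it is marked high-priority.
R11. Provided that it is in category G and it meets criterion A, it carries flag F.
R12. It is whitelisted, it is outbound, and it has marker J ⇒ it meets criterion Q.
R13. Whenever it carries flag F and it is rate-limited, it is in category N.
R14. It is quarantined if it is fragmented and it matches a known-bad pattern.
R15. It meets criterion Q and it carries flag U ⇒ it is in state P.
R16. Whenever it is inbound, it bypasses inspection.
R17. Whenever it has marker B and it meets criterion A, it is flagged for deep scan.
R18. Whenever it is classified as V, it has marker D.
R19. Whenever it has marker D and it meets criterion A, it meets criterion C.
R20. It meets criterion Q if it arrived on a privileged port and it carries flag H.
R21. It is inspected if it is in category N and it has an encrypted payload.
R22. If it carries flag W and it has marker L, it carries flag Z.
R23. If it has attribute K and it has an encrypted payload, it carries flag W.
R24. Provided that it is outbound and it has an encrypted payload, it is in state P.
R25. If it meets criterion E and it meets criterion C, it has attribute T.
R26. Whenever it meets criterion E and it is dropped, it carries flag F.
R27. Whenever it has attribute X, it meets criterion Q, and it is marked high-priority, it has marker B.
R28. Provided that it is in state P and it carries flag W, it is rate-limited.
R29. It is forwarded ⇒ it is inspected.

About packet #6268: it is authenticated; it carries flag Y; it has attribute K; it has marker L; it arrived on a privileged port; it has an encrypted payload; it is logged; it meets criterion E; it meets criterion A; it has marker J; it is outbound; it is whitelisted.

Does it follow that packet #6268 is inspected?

By R1 (it is authenticated, it arrived on a privileged port): it is classified as V.
By R3 (it meets criterion E): it has attribute X.
By R10 (it has marker L): it is marked high-priority.
By R12 (it is whitelisted, it is outbound, it has marker J): it meets criterion Q.
By R18 (it is classified as V): it has marker D.
By R19 (it has marker D, it meets criterion A): it meets criterion C.
By R23 (it has attribute K, it has an encrypted payload): it carries flag W.
By R24 (it is outbound, it has an encrypted payload): it is in state P.
By R27 (it has attribute X, it meets criterion Q, it is marked high-priority): it has marker B.
By R28 (it is in state P, it carries flag W): it is rate-limited.
By R8 (it meets criterion C, it meets criterion A): it matches a known-bad pattern.
By R17 (it has marker B, it meets criterion A): it is flagged for deep scan.
By R6 (it matches a known-bad pattern, it is flagged for deep scan): it is in category G.
By R11 (it is in category G, it meets criterion A): it carries flag F.
By R13 (it carries flag F, it is rate-limited): it is in category N.
By R21 (it is in category N, it has an encrypted payload): it is inspected.

Yes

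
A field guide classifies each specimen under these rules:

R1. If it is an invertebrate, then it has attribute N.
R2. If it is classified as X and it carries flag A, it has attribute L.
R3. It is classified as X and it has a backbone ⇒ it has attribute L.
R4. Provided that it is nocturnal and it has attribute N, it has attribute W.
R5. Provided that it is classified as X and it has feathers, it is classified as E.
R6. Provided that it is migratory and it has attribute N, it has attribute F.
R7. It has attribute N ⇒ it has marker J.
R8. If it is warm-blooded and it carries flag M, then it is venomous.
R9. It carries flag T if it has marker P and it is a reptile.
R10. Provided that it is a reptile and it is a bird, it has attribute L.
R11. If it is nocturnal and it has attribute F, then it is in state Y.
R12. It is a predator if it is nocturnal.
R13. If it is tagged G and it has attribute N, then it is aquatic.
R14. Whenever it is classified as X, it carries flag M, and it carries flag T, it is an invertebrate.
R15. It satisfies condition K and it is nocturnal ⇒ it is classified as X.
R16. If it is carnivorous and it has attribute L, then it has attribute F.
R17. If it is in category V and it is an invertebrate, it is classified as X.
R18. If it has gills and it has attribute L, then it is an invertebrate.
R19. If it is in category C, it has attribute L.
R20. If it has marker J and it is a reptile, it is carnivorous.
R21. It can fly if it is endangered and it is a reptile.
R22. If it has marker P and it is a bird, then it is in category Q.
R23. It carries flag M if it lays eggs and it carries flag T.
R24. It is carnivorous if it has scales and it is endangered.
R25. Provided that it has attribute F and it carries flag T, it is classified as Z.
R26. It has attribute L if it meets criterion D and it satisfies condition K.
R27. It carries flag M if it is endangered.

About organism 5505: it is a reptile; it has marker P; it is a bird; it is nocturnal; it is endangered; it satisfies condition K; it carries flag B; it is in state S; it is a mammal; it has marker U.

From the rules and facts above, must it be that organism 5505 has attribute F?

Yes

By R9 (it has marker P, it is a reptile): it carries flag T.
By R10 (it is a reptile, it is a bird): it has attribute L.
By R15 (it satisfies condition K, it is nocturnal): it is classified as X.
By R27 (it is endangered): it carries flag M.
By R14 (it is classified as X, it carries flag M, it carries flag T): it is an invertebrate.
By R1 (it is an invertebrate): it has attribute N.
By R7 (it has attribute N): it has marker J.
By R20 (it has marker J, it is a reptile): it is carnivorous.
By R16 (it is carnivorous, it has attribute L): it has attribute F.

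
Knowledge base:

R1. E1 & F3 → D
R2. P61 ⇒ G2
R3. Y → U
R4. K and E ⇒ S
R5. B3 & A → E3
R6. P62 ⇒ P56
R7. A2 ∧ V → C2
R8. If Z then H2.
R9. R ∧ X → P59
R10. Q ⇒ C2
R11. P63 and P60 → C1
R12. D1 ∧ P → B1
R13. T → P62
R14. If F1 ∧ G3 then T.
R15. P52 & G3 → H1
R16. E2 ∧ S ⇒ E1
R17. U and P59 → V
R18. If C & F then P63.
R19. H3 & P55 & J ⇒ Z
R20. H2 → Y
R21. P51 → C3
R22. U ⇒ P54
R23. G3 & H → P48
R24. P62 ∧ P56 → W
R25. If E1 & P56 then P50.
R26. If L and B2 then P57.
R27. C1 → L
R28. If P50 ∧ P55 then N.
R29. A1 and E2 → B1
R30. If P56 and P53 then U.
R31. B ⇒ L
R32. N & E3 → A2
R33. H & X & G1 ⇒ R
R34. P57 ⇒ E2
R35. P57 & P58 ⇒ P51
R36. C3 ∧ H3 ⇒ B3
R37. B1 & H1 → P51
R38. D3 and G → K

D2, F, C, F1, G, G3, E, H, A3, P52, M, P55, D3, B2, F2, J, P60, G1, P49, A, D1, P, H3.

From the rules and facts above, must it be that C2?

Forward chaining from the given facts derives: B1, T, H1, P63, Z, P48, P51, K, S, H2, C1, P62, Y, C3, L, B3, U, E3, P56, P54, W, P57, E2, E1, P50, N, A2.
Rules concluding C2: R7 needs V; R10 needs Q — none of these are established.

No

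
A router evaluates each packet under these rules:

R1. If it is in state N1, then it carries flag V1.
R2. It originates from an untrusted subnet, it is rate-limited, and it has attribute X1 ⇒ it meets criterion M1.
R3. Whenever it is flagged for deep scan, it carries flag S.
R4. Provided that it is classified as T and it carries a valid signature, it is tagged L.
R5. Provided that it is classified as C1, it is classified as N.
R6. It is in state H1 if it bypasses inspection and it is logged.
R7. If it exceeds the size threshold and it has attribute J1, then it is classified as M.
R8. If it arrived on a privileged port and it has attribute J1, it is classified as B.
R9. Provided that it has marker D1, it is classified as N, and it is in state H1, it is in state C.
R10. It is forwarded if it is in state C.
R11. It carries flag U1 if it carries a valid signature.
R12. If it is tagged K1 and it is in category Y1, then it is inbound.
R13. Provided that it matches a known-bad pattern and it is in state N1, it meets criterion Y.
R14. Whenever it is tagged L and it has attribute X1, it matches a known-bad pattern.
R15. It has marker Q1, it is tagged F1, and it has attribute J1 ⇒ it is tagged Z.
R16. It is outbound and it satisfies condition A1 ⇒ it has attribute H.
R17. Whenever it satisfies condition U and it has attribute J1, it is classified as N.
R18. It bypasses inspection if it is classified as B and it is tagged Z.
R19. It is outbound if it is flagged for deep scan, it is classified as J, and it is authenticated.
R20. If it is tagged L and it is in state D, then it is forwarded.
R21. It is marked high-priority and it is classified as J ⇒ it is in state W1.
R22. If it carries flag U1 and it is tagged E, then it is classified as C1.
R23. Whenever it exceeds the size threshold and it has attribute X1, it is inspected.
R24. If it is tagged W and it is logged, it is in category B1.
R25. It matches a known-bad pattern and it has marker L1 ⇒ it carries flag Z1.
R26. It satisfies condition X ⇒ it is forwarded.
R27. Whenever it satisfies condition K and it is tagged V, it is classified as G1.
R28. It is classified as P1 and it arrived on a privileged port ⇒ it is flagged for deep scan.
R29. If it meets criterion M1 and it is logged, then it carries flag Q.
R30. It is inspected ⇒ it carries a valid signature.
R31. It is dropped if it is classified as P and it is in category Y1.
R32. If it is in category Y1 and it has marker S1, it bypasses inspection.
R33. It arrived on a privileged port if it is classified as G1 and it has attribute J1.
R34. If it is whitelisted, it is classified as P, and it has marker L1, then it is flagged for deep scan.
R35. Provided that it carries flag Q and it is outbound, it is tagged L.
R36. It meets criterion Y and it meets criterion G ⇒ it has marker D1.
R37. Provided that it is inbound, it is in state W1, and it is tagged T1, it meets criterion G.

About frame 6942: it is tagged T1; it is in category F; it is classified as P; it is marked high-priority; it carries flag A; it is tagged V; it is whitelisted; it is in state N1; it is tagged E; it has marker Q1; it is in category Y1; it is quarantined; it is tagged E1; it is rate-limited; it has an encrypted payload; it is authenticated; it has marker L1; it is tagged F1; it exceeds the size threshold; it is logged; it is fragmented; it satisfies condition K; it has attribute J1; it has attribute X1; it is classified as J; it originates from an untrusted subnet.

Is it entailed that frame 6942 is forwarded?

No

Forward chaining from the given facts derives: carries flag V1, meets criterion M1, is classified as M, is tagged Z, is in state W1, is inspected, is classified as G1, carries flag Q, carries a valid signature, is dropped, arrived on a privileged port, is flagged for deep scan, carries flag S, is classified as B, carries flag U1, bypasses inspection, is outbound, is classified as C1, is tagged L, is classified as N, is in state H1, matches a known-bad pattern, carries flag Z1, meets criterion Y.
Rules concluding "it is forwarded": R10 needs "it is in state C"; R20 needs "it is in state D"; R26 needs "it satisfies condition X" — none of these are established.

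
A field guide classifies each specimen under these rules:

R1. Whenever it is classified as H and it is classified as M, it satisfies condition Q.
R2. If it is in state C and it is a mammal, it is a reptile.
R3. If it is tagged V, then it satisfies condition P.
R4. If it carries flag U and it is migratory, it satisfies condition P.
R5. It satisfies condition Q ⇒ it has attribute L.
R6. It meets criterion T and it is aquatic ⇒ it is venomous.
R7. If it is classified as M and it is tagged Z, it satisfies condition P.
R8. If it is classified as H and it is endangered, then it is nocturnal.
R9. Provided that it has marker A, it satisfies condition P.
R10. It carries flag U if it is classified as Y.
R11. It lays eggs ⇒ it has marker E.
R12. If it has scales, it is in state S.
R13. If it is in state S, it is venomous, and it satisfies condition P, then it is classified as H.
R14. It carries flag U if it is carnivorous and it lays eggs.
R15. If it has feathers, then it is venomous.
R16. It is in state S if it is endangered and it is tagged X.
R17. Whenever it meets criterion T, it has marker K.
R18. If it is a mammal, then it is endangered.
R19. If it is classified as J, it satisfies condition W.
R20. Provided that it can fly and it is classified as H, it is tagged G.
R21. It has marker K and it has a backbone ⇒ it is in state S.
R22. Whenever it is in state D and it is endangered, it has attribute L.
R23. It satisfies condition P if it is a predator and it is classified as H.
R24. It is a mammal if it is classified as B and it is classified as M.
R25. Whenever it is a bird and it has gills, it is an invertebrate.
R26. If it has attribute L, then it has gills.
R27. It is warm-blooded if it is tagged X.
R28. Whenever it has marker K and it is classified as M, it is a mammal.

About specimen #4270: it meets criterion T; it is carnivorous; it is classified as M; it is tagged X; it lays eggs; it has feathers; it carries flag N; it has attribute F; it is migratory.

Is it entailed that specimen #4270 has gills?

By R14 (it is carnivorous, it lays eggs): it carries flag U.
By R15 (it has feathers): it is venomous.
By R17 (it meets criterion T): it has marker K.
By R28 (it has marker K, it is classified as M): it is a mammal.
By R4 (it carries flag U, it is migratory): it satisfies condition P.
By R18 (it is a mammal): it is endangered.
By R16 (it is endangered, it is tagged X): it is in state S.
By R13 (it is in state S, it is venomous, it satisfies condition P): it is classified as H.
By R1 (it is classified as H, it is classified as M): it satisfies condition Q.
By R5 (it satisfies condition Q): it has attribute L.
By R26 (it has attribute L): it has gills.

Yes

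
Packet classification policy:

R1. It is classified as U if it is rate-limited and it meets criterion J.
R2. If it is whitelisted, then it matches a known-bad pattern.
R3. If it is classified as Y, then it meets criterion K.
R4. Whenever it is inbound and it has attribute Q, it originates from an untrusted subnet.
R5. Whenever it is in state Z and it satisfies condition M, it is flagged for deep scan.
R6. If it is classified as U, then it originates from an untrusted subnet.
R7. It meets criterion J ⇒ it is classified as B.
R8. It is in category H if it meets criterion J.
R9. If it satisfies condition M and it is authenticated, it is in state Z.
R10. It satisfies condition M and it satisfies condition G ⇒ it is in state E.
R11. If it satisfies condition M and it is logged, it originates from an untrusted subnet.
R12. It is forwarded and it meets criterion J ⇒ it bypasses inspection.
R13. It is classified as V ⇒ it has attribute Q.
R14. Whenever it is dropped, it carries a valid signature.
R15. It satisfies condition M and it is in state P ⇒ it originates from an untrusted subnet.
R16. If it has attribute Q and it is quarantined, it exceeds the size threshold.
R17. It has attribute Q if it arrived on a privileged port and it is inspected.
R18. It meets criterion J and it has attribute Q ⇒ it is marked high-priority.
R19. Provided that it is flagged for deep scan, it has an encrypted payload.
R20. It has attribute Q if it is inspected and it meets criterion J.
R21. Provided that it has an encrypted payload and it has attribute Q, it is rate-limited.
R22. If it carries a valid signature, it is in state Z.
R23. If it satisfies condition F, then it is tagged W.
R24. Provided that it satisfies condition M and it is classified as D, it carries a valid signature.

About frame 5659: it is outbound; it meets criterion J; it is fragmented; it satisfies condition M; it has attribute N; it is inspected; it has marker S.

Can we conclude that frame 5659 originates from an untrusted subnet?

Forward chaining from the given facts derives: is classified as B, is in category H, has attribute Q, is marked high-priority.
Rules concluding "it originates from an untrusted subnet": R4 needs "it is inbound"; R6 needs "it is classified as U"; R11 needs "it is logged"; R15 needs "it is in state P" — none of these are established.

No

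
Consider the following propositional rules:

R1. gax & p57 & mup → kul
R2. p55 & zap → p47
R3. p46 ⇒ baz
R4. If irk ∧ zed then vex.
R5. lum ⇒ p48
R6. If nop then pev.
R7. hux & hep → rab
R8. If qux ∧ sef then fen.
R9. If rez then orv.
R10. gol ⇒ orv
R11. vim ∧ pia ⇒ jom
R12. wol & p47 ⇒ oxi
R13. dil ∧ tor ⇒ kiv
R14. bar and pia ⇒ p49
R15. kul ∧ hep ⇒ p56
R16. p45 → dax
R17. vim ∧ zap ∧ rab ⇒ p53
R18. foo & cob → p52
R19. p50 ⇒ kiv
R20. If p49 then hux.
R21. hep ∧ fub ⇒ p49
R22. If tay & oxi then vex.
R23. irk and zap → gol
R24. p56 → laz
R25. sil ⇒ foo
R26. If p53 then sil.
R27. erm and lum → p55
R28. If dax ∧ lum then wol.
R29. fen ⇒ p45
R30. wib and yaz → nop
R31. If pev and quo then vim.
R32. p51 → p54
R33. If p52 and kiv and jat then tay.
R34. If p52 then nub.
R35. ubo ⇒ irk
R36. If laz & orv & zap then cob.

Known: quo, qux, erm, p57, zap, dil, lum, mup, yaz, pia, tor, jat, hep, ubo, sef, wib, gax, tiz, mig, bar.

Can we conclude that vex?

Yes

kul  (by R1: gax, p57, mup)
fen  (by R8: qux, sef)
kiv  (by R13: dil, tor)
p49  (by R14: bar, pia)
p56  (by R15: kul, hep)
hux  (by R20: p49)
laz  (by R24: p56)
p55  (by R27: erm, lum)
p45  (by R29: fen)
nop  (by R30: wib, yaz)
irk  (by R35: ubo)
p47  (by R2: p55, zap)
pev  (by R6: nop)
rab  (by R7: hux, hep)
dax  (by R16: p45)
gol  (by R23: irk, zap)
wol  (by R28: dax, lum)
vim  (by R31: pev, quo)
orv  (by R10: gol)
oxi  (by R12: wol, p47)
p53  (by R17: vim, zap, rab)
sil  (by R26: p53)
cob  (by R36: laz, orv, zap)
foo  (by R25: sil)
p52  (by R18: foo, cob)
tay  (by R33: p52, kiv, jat)
vex  (by R22: tay, oxi)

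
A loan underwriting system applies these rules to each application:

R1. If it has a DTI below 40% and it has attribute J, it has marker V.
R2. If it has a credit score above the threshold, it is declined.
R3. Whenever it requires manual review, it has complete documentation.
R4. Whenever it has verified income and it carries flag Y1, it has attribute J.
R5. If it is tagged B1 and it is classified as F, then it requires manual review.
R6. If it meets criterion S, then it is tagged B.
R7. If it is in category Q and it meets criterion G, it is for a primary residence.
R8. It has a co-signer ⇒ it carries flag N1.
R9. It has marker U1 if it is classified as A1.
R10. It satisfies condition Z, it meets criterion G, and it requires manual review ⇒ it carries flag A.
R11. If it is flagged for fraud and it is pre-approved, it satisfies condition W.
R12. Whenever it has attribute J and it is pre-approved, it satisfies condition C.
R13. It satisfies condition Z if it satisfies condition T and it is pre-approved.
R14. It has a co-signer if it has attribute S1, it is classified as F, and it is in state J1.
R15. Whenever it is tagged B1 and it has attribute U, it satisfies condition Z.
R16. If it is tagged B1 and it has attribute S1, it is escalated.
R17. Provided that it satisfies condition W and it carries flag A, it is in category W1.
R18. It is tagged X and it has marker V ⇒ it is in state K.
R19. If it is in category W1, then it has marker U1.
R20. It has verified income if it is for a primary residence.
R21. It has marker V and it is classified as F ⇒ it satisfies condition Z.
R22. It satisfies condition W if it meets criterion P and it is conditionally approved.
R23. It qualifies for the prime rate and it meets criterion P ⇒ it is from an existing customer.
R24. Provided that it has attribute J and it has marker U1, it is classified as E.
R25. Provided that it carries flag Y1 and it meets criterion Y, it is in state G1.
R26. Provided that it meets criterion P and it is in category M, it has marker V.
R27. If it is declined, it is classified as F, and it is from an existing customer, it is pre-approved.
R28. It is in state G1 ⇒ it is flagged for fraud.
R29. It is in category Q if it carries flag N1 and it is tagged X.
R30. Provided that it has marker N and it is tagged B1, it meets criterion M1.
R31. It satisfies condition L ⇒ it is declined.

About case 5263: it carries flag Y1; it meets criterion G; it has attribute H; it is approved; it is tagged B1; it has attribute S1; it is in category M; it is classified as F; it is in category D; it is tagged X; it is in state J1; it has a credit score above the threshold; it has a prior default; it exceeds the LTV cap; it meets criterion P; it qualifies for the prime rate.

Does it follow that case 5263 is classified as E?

No

Forward chaining from the given facts derives: is declined, requires manual review, has a co-signer, is escalated, is from an existing customer, has marker V, is pre-approved, has complete documentation, carries flag N1, is in state K, satisfies condition Z, is in category Q, is for a primary residence, carries flag A, has verified income, has attribute J, satisfies condition C.
The only rule concluding "it is classified as E" is R24, which needs "it has marker U1"; that is never established.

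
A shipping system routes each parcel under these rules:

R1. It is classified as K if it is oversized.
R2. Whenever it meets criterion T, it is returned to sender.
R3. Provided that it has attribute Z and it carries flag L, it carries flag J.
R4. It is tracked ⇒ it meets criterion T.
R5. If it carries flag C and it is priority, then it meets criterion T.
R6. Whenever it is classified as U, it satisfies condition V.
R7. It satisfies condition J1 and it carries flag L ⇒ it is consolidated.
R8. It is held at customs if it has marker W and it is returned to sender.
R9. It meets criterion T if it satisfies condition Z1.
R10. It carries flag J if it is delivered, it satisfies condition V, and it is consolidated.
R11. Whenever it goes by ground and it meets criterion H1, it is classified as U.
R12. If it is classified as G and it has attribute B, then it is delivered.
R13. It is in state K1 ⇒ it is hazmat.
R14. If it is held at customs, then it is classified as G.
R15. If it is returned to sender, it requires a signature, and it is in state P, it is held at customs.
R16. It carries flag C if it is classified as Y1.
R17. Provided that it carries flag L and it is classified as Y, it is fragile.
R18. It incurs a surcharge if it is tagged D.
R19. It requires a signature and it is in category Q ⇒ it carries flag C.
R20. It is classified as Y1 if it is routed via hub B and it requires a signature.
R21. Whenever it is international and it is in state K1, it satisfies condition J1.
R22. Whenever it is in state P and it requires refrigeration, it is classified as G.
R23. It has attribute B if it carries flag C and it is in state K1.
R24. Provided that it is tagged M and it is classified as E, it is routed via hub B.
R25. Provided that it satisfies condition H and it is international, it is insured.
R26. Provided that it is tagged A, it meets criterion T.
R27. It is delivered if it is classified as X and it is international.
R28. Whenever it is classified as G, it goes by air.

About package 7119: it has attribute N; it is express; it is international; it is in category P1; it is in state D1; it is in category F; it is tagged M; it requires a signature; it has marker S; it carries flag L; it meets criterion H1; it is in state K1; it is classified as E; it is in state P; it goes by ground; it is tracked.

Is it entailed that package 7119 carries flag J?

By R4 (it is tracked): it meets criterion T.
By R11 (it goes by ground, it meets criterion H1): it is classified as U.
By R21 (it is international, it is in state K1): it satisfies condition J1.
By R24 (it is tagged M, it is classified as E): it is routed via hub B.
By R2 (it meets criterion T): it is returned to sender.
By R6 (it is classified as U): it satisfies condition V.
By R7 (it satisfies condition J1, it carries flag L): it is consolidated.
By R15 (it is returned to sender, it requires a signature, it is in state P): it is held at customs.
By R20 (it is routed via hub B, it requires a signature): it is classified as Y1.
By R14 (it is held at customs): it is classified as G.
By R16 (it is classified as Y1): it carries flag C.
By R23 (it carries flag C, it is in state K1): it has attribute B.
By R12 (it is classified as G, it has attribute B): it is delivered.
By R10 (it is delivered, it satisfies condition V, it is consolidated): it carries flag J.

Yes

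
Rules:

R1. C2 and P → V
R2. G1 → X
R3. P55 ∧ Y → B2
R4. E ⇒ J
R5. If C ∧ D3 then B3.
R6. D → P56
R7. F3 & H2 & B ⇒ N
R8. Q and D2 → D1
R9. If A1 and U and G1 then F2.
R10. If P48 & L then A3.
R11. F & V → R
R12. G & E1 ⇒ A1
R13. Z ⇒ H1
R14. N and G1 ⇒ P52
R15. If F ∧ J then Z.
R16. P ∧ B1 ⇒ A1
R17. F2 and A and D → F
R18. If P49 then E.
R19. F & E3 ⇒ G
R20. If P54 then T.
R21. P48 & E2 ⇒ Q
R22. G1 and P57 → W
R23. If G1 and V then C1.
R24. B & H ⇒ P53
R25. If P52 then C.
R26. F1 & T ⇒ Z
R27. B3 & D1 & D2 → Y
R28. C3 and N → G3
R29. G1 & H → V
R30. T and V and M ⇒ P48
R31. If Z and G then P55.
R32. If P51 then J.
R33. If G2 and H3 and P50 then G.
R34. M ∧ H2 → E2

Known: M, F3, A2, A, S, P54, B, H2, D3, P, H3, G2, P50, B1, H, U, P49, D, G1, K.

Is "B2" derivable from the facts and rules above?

No

Forward chaining from the given facts derives: X, P56, N, P52, A1, E, T, P53, C, V, P48, G, E2, J, B3, F2, F, Q, C1, R, Z, P55, H1.
The only rule concluding B2 is R3, which needs Y; that is never established.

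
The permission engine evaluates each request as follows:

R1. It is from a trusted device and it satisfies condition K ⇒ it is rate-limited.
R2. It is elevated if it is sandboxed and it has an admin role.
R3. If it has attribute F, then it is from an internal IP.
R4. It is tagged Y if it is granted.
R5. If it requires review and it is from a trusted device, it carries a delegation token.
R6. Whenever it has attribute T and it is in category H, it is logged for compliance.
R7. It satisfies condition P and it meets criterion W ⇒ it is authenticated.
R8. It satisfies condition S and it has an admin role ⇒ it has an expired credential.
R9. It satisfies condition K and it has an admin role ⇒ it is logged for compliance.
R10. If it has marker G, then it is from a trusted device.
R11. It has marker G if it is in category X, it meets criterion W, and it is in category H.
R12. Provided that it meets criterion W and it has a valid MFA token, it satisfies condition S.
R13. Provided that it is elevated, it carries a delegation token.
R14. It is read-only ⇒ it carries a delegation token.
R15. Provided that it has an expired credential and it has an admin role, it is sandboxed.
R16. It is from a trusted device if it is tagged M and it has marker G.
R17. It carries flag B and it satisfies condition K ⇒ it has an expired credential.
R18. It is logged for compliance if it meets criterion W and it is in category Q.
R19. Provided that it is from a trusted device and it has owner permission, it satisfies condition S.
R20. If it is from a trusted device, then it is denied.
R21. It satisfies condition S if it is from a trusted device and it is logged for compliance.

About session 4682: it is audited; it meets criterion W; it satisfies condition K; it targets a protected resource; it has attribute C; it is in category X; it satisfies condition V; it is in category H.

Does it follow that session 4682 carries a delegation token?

No

Forward chaining from the given facts derives: has marker G, is from a trusted device, is denied, is rate-limited.
Rules concluding "it carries a delegation token": R5 needs "it requires review"; R13 needs "it is elevated"; R14 needs "it is read-only" — none of these are established.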